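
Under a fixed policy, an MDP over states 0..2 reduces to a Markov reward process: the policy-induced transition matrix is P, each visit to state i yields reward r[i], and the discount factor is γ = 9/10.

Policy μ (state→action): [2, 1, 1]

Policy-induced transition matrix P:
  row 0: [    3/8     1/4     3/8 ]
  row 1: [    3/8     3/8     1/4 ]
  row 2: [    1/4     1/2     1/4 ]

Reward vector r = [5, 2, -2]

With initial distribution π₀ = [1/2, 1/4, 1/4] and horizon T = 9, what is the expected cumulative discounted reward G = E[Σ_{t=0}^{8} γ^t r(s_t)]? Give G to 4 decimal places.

G = 11.8972

t=0: π = [0.5000, 0.2500, 0.2500], E[r] = 2.5000, γ^t·E[r] = 2.500000, running G = 2.500000
t=1: π = [0.3438, 0.3438, 0.3125], E[r] = 1.7813, γ^t·E[r] = 1.603125, running G = 4.103125
t=2: π = [0.3359, 0.3711, 0.2930], E[r] = 1.8359, γ^t·E[r] = 1.487109, running G = 5.590234
t=3: π = [0.3384, 0.3696, 0.2920], E[r] = 1.8472, γ^t·E[r] = 1.346585, running G = 6.936820
t=4: π = [0.3385, 0.3692, 0.2923], E[r] = 1.8463, γ^t·E[r] = 1.211366, running G = 8.148186
t=5: π = [0.3385, 0.3692, 0.2923], E[r] = 1.8461, γ^t·E[r] = 1.090126, running G = 9.238312
t=6: π = [0.3385, 0.3692, 0.2923], E[r] = 1.8462, γ^t·E[r] = 0.981121, running G = 10.219433
t=7: π = [0.3385, 0.3692, 0.2923], E[r] = 1.8462, γ^t·E[r] = 0.883010, running G = 11.102442
t=8: π = [0.3385, 0.3692, 0.2923], E[r] = 1.8462, γ^t·E[r] = 0.794709, running G = 11.897151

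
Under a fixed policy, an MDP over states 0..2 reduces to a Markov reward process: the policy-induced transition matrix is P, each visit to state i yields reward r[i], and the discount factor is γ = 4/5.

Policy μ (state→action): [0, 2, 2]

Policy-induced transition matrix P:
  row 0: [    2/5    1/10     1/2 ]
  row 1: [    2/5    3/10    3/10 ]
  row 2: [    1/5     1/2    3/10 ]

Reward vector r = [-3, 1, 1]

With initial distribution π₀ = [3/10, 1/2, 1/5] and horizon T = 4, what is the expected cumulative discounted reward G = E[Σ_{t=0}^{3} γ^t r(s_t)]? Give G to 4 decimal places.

t=0: π = [0.3000, 0.5000, 0.2000], E[r] = -0.2000, γ^t·E[r] = -0.200000, running G = -0.200000
t=1: π = [0.3600, 0.2800, 0.3600], E[r] = -0.4400, γ^t·E[r] = -0.352000, running G = -0.552000
t=2: π = [0.3280, 0.3000, 0.3720], E[r] = -0.3120, γ^t·E[r] = -0.199680, running G = -0.751680
t=3: π = [0.3256, 0.3088, 0.3656], E[r] = -0.3024, γ^t·E[r] = -0.154829, running G = -0.906509

G = -0.9065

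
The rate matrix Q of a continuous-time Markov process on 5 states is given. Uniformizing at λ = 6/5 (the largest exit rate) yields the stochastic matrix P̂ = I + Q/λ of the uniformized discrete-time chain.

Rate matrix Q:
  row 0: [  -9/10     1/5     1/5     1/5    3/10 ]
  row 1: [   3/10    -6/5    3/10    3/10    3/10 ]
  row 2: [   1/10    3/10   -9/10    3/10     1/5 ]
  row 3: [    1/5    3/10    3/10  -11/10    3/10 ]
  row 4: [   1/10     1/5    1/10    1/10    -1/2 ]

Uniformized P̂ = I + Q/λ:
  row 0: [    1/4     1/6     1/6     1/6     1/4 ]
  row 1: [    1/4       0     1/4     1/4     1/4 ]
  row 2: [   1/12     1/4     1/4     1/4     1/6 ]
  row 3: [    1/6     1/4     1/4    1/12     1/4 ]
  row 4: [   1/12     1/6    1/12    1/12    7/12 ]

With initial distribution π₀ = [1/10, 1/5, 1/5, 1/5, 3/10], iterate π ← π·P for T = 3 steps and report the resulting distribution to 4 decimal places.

π = [0.1492, 0.1668, 0.1800, 0.1541, 0.3499]

t=0: π = [0.1000, 0.2000, 0.2000, 0.2000, 0.3000]
t=1: π = [0.1500, 0.1667, 0.1917, 0.1583, 0.3333]
t=2: π = [0.1493, 0.1681, 0.1819, 0.1556, 0.3451]
t=3: π = [0.1492, 0.1668, 0.1800, 0.1541, 0.3499]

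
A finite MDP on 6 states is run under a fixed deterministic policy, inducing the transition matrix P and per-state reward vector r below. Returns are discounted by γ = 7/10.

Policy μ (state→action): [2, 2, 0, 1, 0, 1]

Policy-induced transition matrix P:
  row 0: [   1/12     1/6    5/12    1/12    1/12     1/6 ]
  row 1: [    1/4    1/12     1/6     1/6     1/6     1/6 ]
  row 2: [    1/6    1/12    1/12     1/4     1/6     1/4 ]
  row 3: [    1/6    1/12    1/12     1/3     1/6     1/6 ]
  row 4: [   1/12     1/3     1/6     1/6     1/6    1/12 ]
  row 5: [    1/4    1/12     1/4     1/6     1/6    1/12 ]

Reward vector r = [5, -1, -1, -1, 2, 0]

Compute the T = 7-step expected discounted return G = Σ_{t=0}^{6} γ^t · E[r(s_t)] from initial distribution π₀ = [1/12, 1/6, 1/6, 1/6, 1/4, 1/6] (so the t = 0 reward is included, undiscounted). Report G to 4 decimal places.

t=0: π = [0.0833, 0.1667, 0.1667, 0.1667, 0.2500, 0.1667], E[r] = 0.4167, γ^t·E[r] = 0.416667, running G = 0.416667
t=1: π = [0.1667, 0.1528, 0.1736, 0.2014, 0.1597, 0.1458], E[r] = 0.6250, γ^t·E[r] = 0.437500, running G = 0.854167
t=2: π = [0.1644, 0.1372, 0.1892, 0.2008, 0.1528, 0.1557], E[r] = 0.6001, γ^t·E[r] = 0.294057, running G = 1.148223
t=3: π = [0.1646, 0.1352, 0.1882, 0.2022, 0.1530, 0.1567], E[r] = 0.6035, γ^t·E[r] = 0.206998, running G = 1.355221
t=4: π = [0.1645, 0.1353, 0.1884, 0.2023, 0.1529, 0.1565], E[r] = 0.6026, γ^t·E[r] = 0.144673, running G = 1.499894
t=5: π = [0.1645, 0.1353, 0.1883, 0.2024, 0.1530, 0.1566], E[r] = 0.6026, γ^t·E[r] = 0.101283, running G = 1.601177
t=6: π = [0.1645, 0.1353, 0.1883, 0.2024, 0.1530, 0.1566], E[r] = 0.6026, γ^t·E[r] = 0.070897, running G = 1.672074

G = 1.6721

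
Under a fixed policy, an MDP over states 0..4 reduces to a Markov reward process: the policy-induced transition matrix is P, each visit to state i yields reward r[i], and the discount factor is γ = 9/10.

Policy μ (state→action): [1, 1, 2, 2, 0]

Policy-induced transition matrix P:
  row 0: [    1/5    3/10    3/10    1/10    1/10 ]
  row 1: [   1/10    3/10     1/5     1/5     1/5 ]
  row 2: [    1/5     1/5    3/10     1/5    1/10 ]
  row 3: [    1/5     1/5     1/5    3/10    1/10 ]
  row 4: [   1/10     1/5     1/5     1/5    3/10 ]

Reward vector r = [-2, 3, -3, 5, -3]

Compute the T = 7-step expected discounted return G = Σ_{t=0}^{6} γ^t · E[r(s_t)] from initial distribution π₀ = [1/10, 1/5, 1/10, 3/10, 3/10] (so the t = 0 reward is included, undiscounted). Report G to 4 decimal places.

t=0: π = [0.1000, 0.2000, 0.1000, 0.3000, 0.3000], E[r] = 0.7000, γ^t·E[r] = 0.700000, running G = 0.700000
t=1: π = [0.1500, 0.2300, 0.2200, 0.2200, 0.1800], E[r] = 0.2900, γ^t·E[r] = 0.261000, running G = 0.961000
t=2: π = [0.1590, 0.2380, 0.2370, 0.2070, 0.1590], E[r] = 0.2430, γ^t·E[r] = 0.196830, running G = 1.157830
t=3: π = [0.1603, 0.2397, 0.2396, 0.2048, 0.1556], E[r] = 0.2369, γ^t·E[r] = 0.172700, running G = 1.330530
t=4: π = [0.1605, 0.2400, 0.2400, 0.2045, 0.1551], E[r] = 0.2361, γ^t·E[r] = 0.154886, running G = 1.485416
t=5: π = [0.1605, 0.2400, 0.2400, 0.2044, 0.1550], E[r] = 0.2360, γ^t·E[r] = 0.139330, running G = 1.624746
t=6: π = [0.1605, 0.2401, 0.2401, 0.2044, 0.1550], E[r] = 0.2359, γ^t·E[r] = 0.125389, running G = 1.750135

G = 1.7501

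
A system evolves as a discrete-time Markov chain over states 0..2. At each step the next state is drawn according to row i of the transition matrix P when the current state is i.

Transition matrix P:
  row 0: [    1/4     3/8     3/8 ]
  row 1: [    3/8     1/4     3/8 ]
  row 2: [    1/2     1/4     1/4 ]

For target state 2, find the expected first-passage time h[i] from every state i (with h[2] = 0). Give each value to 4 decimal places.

First-step conditioning: h[2] = 0; for i ≠ 2, h[i] = 1 + Σ_k P[i][k]·h[k].
  h[0] = 1 + 1/4·h[0] + 3/8·h[1]
  h[1] = 1 + 3/8·h[0] + 1/4·h[1]
Solving the 2×2 linear system over states ≠ 2 gives exactly h = [8/3, 8/3, 0] (h[2] = 0 is the target).

h = [2.6667, 2.6667, 0.0000]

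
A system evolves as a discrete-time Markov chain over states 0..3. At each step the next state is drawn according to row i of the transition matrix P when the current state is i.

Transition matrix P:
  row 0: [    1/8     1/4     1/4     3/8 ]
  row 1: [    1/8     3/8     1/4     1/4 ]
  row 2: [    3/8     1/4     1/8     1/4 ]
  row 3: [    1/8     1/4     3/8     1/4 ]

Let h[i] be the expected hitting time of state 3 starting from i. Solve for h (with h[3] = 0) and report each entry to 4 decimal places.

h = [3.2102, 3.6688, 3.5669, 0.0000]

First-step conditioning: h[3] = 0; for i ≠ 3, h[i] = 1 + Σ_k P[i][k]·h[k].
  h[0] = 1 + 1/8·h[0] + 1/4·h[1] + 1/4·h[2]
  h[1] = 1 + 1/8·h[0] + 3/8·h[1] + 1/4·h[2]
  h[2] = 1 + 3/8·h[0] + 1/4·h[1] + 1/8·h[2]
Solving the 3×3 linear system over states ≠ 3 gives exactly h = [504/157, 576/157, 560/157, 0] (h[3] = 0 is the target).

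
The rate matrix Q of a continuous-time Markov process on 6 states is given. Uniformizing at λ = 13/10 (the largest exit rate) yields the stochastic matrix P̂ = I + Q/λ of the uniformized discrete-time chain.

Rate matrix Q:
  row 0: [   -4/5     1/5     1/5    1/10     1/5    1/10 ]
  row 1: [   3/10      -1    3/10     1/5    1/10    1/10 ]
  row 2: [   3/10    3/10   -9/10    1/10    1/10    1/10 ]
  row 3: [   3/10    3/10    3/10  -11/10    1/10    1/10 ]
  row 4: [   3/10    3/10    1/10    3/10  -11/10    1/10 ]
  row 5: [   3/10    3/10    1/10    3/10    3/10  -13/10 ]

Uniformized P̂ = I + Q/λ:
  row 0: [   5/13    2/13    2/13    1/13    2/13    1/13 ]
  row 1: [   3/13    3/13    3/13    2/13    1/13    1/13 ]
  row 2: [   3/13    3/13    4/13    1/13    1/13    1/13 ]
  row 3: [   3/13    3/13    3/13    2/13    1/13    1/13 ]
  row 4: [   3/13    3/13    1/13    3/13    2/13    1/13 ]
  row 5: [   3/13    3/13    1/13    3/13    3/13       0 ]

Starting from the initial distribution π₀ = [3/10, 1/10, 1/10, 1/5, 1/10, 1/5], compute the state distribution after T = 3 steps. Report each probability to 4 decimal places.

t=0: π = [0.3000, 0.1000, 0.1000, 0.2000, 0.1000, 0.2000]
t=1: π = [0.2769, 0.2077, 0.1692, 0.1462, 0.1385, 0.0615]
t=2: π = [0.2734, 0.2095, 0.1917, 0.1349, 0.1183, 0.0722]
t=3: π = [0.2728, 0.2097, 0.1952, 0.1327, 0.1182, 0.0714]

π = [0.2728, 0.2097, 0.1952, 0.1327, 0.1182, 0.0714]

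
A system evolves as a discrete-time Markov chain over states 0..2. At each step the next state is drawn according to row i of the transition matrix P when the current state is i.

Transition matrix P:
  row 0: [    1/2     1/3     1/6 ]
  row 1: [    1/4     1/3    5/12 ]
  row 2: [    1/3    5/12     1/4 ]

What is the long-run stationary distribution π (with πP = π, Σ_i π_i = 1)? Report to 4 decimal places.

Balance equations π_j = Σ_i π_i·P[i][j]:
  π_0 = 1/2·π_0 + 1/4·π_1 + 1/3·π_2
  π_1 = 1/3·π_0 + 1/3·π_1 + 5/12·π_2
  normalize: π_0 + π_1 + π_2 = 1
Solving the linear system gives exactly π = [47/129, 46/129, 12/43].

π = [0.3643, 0.3566, 0.2791]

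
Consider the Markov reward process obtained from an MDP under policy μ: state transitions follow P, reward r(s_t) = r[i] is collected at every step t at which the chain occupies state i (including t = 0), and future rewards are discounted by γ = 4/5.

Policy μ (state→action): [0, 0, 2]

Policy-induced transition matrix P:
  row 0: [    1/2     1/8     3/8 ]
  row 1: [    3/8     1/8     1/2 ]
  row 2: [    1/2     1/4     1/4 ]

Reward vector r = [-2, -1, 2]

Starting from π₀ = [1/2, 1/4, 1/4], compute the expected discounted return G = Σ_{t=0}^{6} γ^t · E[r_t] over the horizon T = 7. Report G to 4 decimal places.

t=0: π = [0.5000, 0.2500, 0.2500], E[r] = -0.7500, γ^t·E[r] = -0.750000, running G = -0.750000
t=1: π = [0.4688, 0.1563, 0.3750], E[r] = -0.3438, γ^t·E[r] = -0.275000, running G = -1.025000
t=2: π = [0.4805, 0.1719, 0.3477], E[r] = -0.4375, γ^t·E[r] = -0.280000, running G = -1.305000
t=3: π = [0.4785, 0.1685, 0.3530], E[r] = -0.4194, γ^t·E[r] = -0.214750, running G = -1.519750
t=4: π = [0.4789, 0.1691, 0.3519], E[r] = -0.4232, γ^t·E[r] = -0.173325, running G = -1.693075
t=5: π = [0.4789, 0.1690, 0.3521], E[r] = -0.4224, γ^t·E[r] = -0.138415, running G = -1.831490
t=6: π = [0.4789, 0.1690, 0.3521], E[r] = -0.4226, γ^t·E[r] = -0.110772, running G = -1.942262

G = -1.9423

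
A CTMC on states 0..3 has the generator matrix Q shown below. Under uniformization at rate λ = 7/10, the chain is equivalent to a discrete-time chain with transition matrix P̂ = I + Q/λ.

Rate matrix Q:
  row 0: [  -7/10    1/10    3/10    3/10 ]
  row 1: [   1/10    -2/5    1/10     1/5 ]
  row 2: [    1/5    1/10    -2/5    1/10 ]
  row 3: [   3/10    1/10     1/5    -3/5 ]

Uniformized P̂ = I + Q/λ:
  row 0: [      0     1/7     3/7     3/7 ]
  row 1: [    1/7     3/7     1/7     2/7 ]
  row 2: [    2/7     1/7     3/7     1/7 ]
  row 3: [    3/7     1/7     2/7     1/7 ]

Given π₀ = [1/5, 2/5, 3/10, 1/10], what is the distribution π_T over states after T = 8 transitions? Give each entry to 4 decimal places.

π = [0.2263, 0.2000, 0.3377, 0.2360]

t=0: π = [0.2000, 0.4000, 0.3000, 0.1000]
t=1: π = [0.1857, 0.2571, 0.3000, 0.2571]
t=2: π = [0.2327, 0.2163, 0.3184, 0.2327]
t=3: π = [0.2216, 0.2047, 0.3335, 0.2402]
t=4: π = [0.2275, 0.2013, 0.3358, 0.2354]
t=5: π = [0.2256, 0.2004, 0.3374, 0.2366]
t=6: π = [0.2264, 0.2001, 0.3375, 0.2359]
t=7: π = [0.2261, 0.2000, 0.3377, 0.2361]
t=8: π = [0.2263, 0.2000, 0.3377, 0.2360]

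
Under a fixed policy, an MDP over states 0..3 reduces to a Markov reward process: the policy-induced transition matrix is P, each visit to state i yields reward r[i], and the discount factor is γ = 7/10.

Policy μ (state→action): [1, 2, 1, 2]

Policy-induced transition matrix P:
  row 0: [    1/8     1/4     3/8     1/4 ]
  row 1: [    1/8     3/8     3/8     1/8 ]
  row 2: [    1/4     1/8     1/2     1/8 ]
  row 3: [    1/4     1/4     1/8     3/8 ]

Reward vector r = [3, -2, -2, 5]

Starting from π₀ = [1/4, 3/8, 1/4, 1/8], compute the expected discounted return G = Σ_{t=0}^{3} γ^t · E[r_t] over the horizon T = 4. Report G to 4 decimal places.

G = 0.5321

t=0: π = [0.2500, 0.3750, 0.2500, 0.1250], E[r] = 0.1250, γ^t·E[r] = 0.125000, running G = 0.125000
t=1: π = [0.1719, 0.2656, 0.3750, 0.1875], E[r] = 0.1719, γ^t·E[r] = 0.120313, running G = 0.245313
t=2: π = [0.1953, 0.2363, 0.3750, 0.1934], E[r] = 0.3301, γ^t·E[r] = 0.161738, running G = 0.407051
t=3: π = [0.1960, 0.2327, 0.3735, 0.1978], E[r] = 0.3645, γ^t·E[r] = 0.125024, running G = 0.532075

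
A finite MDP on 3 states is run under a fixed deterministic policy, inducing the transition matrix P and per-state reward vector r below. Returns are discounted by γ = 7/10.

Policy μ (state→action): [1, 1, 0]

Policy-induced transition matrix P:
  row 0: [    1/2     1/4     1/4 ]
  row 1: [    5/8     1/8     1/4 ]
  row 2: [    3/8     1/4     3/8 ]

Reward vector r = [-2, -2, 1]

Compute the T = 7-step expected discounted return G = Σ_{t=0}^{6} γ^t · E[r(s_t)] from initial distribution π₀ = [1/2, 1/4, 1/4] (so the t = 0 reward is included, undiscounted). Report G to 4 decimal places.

t=0: π = [0.5000, 0.2500, 0.2500], E[r] = -1.2500, γ^t·E[r] = -1.250000, running G = -1.250000
t=1: π = [0.5000, 0.2188, 0.2813], E[r] = -1.1563, γ^t·E[r] = -0.809375, running G = -2.059375
t=2: π = [0.4922, 0.2227, 0.2852], E[r] = -1.1445, γ^t·E[r] = -0.560820, running G = -2.620195
t=3: π = [0.4922, 0.2222, 0.2856], E[r] = -1.1431, γ^t·E[r] = -0.392072, running G = -3.012267
t=4: π = [0.4921, 0.2222, 0.2857], E[r] = -1.1429, γ^t·E[r] = -0.274406, running G = -3.286673
t=5: π = [0.4921, 0.2222, 0.2857], E[r] = -1.1429, γ^t·E[r] = -0.192081, running G = -3.478754
t=6: π = [0.4921, 0.2222, 0.2857], E[r] = -1.1429, γ^t·E[r] = -0.134456, running G = -3.613210

G = -3.6132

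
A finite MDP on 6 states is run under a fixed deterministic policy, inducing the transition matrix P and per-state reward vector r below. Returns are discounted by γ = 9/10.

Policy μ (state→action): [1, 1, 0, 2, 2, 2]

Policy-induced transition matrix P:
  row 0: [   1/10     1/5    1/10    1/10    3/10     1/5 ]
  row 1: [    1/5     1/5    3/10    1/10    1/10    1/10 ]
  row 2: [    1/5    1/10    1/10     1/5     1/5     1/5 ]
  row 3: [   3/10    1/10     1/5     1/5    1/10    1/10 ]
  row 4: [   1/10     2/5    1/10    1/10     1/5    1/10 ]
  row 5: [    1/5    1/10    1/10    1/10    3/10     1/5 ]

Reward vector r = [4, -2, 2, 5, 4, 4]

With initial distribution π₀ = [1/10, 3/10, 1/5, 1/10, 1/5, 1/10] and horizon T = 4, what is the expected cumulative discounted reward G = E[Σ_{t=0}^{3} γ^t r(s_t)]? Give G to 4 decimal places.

t=0: π = [0.1000, 0.3000, 0.2000, 0.1000, 0.2000, 0.1000], E[r] = 1.9000, γ^t·E[r] = 1.900000, running G = 1.900000
t=1: π = [0.1800, 0.2000, 0.1700, 0.1300, 0.1800, 0.1400], E[r] = 2.5900, γ^t·E[r] = 2.331000, running G = 4.231000
t=2: π = [0.1770, 0.1920, 0.1530, 0.1300, 0.1990, 0.1490], E[r] = 2.6720, γ^t·E[r] = 2.164320, running G = 6.395320
t=3: π = [0.1754, 0.1966, 0.1514, 0.1283, 0.2004, 0.1479], E[r] = 2.6459, γ^t·E[r] = 1.928861, running G = 8.324181

G = 8.3242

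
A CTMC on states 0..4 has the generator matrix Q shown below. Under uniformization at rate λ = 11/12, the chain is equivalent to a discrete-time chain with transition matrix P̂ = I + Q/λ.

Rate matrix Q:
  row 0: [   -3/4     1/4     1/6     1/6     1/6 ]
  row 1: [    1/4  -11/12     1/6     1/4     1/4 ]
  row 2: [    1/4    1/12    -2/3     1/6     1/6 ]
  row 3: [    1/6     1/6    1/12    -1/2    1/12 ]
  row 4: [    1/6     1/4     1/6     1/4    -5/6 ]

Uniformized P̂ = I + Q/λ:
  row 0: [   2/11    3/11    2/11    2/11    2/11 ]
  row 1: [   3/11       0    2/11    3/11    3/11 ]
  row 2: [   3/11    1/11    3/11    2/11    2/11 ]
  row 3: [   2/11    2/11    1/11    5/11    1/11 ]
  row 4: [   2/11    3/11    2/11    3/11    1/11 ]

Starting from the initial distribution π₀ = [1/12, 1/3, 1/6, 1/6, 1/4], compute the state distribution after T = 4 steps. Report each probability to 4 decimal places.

t=0: π = [0.0833, 0.3333, 0.1667, 0.1667, 0.2500]
t=1: π = [0.2273, 0.1364, 0.1818, 0.2803, 0.1742]
t=2: π = [0.2107, 0.1770, 0.1729, 0.2865, 0.1529]
t=3: π = [0.2136, 0.1670, 0.1715, 0.2899, 0.1580]
t=4: π = [0.2126, 0.1696, 0.1710, 0.2904, 0.1563]

π = [0.2126, 0.1696, 0.1710, 0.2904, 0.1563]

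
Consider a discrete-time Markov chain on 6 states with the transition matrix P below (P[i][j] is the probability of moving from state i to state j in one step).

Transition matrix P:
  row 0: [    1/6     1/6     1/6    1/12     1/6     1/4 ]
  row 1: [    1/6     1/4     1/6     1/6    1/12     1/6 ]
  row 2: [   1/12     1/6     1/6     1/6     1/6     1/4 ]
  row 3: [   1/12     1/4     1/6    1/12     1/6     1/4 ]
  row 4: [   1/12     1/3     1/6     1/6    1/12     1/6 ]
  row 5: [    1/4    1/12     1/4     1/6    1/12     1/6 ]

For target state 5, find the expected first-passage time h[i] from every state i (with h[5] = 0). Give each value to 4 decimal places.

First-step conditioning: h[5] = 0; for i ≠ 5, h[i] = 1 + Σ_k P[i][k]·h[k].
  h[0] = 1 + 1/6·h[0] + 1/6·h[1] + 1/6·h[2] + 1/12·h[3] + 1/6·h[4]
  h[1] = 1 + 1/6·h[0] + 1/4·h[1] + 1/6·h[2] + 1/6·h[3] + 1/12·h[4]
  h[2] = 1 + 1/12·h[0] + 1/6·h[1] + 1/6·h[2] + 1/6·h[3] + 1/6·h[4]
  h[3] = 1 + 1/12·h[0] + 1/4·h[1] + 1/6·h[2] + 1/12·h[3] + 1/6·h[4]
  h[4] = 1 + 1/12·h[0] + 1/3·h[1] + 1/6·h[2] + 1/6·h[3] + 1/12·h[4]
Solving the 5×5 linear system over states ≠ 5 gives exactly h = [10368/2285, 11232/2285, 10374/2285, 2088/457, 11304/2285, 0] (h[5] = 0 is the target).

h = [4.5374, 4.9155, 4.5400, 4.5689, 4.9470, 0.0000]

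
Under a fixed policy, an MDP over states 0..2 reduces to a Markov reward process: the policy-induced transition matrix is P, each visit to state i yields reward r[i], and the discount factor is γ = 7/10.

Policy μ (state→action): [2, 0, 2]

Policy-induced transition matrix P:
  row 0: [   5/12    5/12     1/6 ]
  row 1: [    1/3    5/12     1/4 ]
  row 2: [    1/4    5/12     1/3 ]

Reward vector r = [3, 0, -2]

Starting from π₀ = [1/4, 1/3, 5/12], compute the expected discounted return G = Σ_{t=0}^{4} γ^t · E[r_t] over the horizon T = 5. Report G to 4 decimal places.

G = 0.7891

t=0: π = [0.2500, 0.3333, 0.4167], E[r] = -0.0833, γ^t·E[r] = -0.083333, running G = -0.083333
t=1: π = [0.3194, 0.4167, 0.2639], E[r] = 0.4306, γ^t·E[r] = 0.301389, running G = 0.218056
t=2: π = [0.3380, 0.4167, 0.2454], E[r] = 0.5231, γ^t·E[r] = 0.256343, running G = 0.474398
t=3: π = [0.3410, 0.4167, 0.2423], E[r] = 0.5386, γ^t·E[r] = 0.184733, running G = 0.659131
t=4: π = [0.3416, 0.4167, 0.2418], E[r] = 0.5412, γ^t·E[r] = 0.129931, running G = 0.789062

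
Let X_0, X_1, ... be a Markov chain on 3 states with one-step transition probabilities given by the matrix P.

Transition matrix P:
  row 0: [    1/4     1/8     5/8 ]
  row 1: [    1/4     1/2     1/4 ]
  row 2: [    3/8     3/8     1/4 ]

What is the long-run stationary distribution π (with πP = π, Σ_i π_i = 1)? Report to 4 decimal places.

Balance equations π_j = Σ_i π_i·P[i][j]:
  π_0 = 1/4·π_0 + 1/4·π_1 + 3/8·π_2
  π_1 = 1/8·π_0 + 1/2·π_1 + 3/8·π_2
  normalize: π_0 + π_1 + π_2 = 1
Solving the linear system gives exactly π = [18/61, 21/61, 22/61].

π = [0.2951, 0.3443, 0.3607]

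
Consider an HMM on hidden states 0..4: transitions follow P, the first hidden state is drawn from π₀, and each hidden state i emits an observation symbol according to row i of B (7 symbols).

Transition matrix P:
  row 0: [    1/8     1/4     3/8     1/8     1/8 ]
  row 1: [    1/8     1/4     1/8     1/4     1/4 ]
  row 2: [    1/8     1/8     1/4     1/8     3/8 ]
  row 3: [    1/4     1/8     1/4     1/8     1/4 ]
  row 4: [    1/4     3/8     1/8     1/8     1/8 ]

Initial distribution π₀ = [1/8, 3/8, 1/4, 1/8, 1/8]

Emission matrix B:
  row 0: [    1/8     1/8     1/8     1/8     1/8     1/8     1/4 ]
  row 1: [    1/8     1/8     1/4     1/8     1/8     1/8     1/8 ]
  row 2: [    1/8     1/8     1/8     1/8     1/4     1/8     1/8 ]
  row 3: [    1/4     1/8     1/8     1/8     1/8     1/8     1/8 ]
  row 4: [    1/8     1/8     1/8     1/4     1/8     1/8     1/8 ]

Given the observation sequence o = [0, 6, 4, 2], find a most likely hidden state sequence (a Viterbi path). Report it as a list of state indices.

path = [3, 0, 2, 4]

t=0: δ = [1.562e-02, 4.688e-02, 3.125e-02, 3.125e-02, 1.562e-02]  (obs o_0=0)
t=1: δ = [1.953e-03, 1.465e-03, 9.766e-04, 1.465e-03, 1.465e-03]  ψ = [3, 1, 2, 1, 1]  (obs o_1=6)
t=2: δ = [4.578e-05, 6.866e-05, 1.831e-04, 4.578e-05, 4.578e-05]  ψ = [3, 4, 0, 1, 1]  (obs o_2=4)
t=3: δ = [2.861e-06, 5.722e-06, 5.722e-06, 2.861e-06, 8.583e-06]  ψ = [2, 2, 2, 2, 2]  (obs o_3=2)
backtrack: best end state = 4; path = [3, 0, 2, 4]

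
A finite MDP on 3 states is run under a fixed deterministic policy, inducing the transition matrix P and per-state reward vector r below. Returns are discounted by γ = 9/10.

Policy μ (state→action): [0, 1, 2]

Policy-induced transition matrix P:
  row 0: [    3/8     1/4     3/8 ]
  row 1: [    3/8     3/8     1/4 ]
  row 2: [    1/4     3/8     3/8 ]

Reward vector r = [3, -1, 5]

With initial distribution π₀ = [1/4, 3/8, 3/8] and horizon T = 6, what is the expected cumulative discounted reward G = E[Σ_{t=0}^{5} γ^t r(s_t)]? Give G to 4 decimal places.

t=0: π = [0.2500, 0.3750, 0.3750], E[r] = 2.2500, γ^t·E[r] = 2.250000, running G = 2.250000
t=1: π = [0.3281, 0.3438, 0.3281], E[r] = 2.2813, γ^t·E[r] = 2.053125, running G = 4.303125
t=2: π = [0.3340, 0.3340, 0.3320], E[r] = 2.3281, γ^t·E[r] = 1.885781, running G = 6.188906
t=3: π = [0.3335, 0.3333, 0.3333], E[r] = 2.3335, γ^t·E[r] = 1.701119, running G = 7.890025
t=4: π = [0.3333, 0.3333, 0.3333], E[r] = 2.3334, γ^t·E[r] = 1.530967, running G = 9.420992
t=5: π = [0.3333, 0.3333, 0.3333], E[r] = 2.3333, γ^t·E[r] = 1.377816, running G = 10.798808

G = 10.7988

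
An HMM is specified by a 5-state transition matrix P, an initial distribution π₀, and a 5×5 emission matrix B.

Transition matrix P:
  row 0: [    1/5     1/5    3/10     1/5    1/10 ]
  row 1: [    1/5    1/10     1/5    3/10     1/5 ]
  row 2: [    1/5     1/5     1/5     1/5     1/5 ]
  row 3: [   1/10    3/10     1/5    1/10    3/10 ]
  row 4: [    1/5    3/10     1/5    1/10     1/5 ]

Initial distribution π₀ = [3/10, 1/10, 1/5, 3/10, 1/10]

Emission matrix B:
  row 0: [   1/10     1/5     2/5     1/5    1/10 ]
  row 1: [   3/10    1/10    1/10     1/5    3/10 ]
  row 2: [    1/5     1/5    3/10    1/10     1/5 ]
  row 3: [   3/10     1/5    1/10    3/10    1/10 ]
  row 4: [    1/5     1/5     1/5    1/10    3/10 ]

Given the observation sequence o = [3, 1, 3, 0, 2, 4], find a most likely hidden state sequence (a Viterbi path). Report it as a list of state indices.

path = [3, 4, 1, 3, 4, 1]

t=0: δ = [6.000e-02, 2.000e-02, 2.000e-02, 9.000e-02, 1.000e-02]  (obs o_0=3)
t=1: δ = [2.400e-03, 2.700e-03, 3.600e-03, 2.400e-03, 5.400e-03]  ψ = [0, 3, 0, 0, 3]  (obs o_1=1)
t=2: δ = [2.160e-04, 3.240e-04, 1.080e-04, 2.430e-04, 1.080e-04]  ψ = [4, 4, 4, 1, 4]  (obs o_2=3)
t=3: δ = [6.480e-06, 2.187e-05, 1.296e-05, 2.916e-05, 1.458e-05]  ψ = [1, 3, 0, 1, 3]  (obs o_3=0)
t=4: δ = [1.750e-06, 8.748e-07, 1.750e-06, 6.561e-07, 1.750e-06]  ψ = [1, 3, 3, 1, 3]  (obs o_4=2)
t=5: δ = [3.499e-08, 1.575e-07, 1.050e-07, 3.499e-08, 1.050e-07]  ψ = [0, 4, 0, 0, 2]  (obs o_5=4)
backtrack: best end state = 1; path = [3, 4, 1, 3, 4, 1]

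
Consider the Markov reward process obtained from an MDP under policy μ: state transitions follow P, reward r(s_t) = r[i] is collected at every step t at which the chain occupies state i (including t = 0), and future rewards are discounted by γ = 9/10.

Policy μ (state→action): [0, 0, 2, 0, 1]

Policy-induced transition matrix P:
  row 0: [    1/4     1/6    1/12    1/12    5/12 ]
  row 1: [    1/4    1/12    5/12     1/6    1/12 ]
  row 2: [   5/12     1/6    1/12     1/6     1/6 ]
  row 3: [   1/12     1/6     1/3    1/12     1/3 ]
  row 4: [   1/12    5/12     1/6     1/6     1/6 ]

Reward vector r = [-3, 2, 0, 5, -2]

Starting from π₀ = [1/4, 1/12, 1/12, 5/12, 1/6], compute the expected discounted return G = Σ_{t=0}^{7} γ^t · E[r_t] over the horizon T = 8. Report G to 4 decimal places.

G = 1.0144

t=0: π = [0.2500, 0.0833, 0.0833, 0.4167, 0.1667], E[r] = 1.1667, γ^t·E[r] = 1.166667, running G = 1.166667
t=1: π = [0.1667, 0.2014, 0.2292, 0.1111, 0.2917], E[r] = -0.1250, γ^t·E[r] = -0.112500, running G = 1.054167
t=2: π = [0.2211, 0.2228, 0.2025, 0.1435, 0.2101], E[r] = 0.0799, γ^t·E[r] = 0.064688, running G = 1.118854
t=3: π = [0.2248, 0.2006, 0.2110, 0.1363, 0.2273], E[r] = -0.0464, γ^t·E[r] = -0.033820, running G = 1.085034
t=4: π = [0.2246, 0.2068, 0.2032, 0.1366, 0.2289], E[r] = -0.0350, γ^t·E[r] = -0.022987, running G = 1.062047
t=5: π = [0.2230, 0.2067, 0.2055, 0.1366, 0.2283], E[r] = -0.0294, γ^t·E[r] = -0.017363, running G = 1.044684
t=6: π = [0.2234, 0.2065, 0.2054, 0.1367, 0.2279], E[r] = -0.0296, γ^t·E[r] = -0.015724, running G = 1.028960
t=7: π = [0.2235, 0.2064, 0.2053, 0.1367, 0.2281], E[r] = -0.0304, γ^t·E[r] = -0.014539, running G = 1.014421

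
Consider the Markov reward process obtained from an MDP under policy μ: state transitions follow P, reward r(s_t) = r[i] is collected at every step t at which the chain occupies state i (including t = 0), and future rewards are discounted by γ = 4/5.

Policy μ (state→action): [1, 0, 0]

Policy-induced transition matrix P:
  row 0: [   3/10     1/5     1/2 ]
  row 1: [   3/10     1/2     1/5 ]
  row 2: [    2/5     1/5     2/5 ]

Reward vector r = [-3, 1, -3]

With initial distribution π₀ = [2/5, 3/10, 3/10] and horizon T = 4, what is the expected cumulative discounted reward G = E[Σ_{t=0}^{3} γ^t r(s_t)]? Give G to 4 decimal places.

t=0: π = [0.4000, 0.3000, 0.3000], E[r] = -1.8000, γ^t·E[r] = -1.800000, running G = -1.800000
t=1: π = [0.3300, 0.2900, 0.3800], E[r] = -1.8400, γ^t·E[r] = -1.472000, running G = -3.272000
t=2: π = [0.3380, 0.2870, 0.3750], E[r] = -1.8520, γ^t·E[r] = -1.185280, running G = -4.457280
t=3: π = [0.3375, 0.2861, 0.3764], E[r] = -1.8556, γ^t·E[r] = -0.950067, running G = -5.407347

G = -5.4073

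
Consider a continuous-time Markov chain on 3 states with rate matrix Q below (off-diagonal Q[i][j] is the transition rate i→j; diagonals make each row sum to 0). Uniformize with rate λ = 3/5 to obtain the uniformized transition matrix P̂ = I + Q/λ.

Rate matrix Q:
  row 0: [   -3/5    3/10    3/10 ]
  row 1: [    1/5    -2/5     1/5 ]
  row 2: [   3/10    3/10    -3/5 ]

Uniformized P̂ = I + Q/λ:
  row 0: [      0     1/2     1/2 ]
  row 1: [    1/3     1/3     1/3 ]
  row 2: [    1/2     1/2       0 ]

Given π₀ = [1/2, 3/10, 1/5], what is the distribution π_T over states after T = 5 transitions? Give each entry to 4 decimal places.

t=0: π = [0.5000, 0.3000, 0.2000]
t=1: π = [0.2000, 0.4500, 0.3500]
t=2: π = [0.3250, 0.4250, 0.2500]
t=3: π = [0.2667, 0.4292, 0.3042]
t=4: π = [0.2951, 0.4285, 0.2764]
t=5: π = [0.2810, 0.4286, 0.2904]

π = [0.2810, 0.4286, 0.2904]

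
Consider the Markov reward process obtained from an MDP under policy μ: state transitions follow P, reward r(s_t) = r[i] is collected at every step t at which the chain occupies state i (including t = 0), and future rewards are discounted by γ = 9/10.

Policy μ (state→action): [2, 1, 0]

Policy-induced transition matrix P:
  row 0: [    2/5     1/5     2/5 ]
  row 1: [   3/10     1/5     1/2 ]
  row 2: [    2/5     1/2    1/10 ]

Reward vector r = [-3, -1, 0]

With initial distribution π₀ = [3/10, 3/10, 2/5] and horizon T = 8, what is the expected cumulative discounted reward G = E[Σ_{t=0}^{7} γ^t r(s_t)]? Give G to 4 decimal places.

t=0: π = [0.3000, 0.3000, 0.4000], E[r] = -1.2000, γ^t·E[r] = -1.200000, running G = -1.200000
t=1: π = [0.3700, 0.3200, 0.3100], E[r] = -1.4300, γ^t·E[r] = -1.287000, running G = -2.487000
t=2: π = [0.3680, 0.2930, 0.3390], E[r] = -1.3970, γ^t·E[r] = -1.131570, running G = -3.618570
t=3: π = [0.3707, 0.3017, 0.3276], E[r] = -1.4138, γ^t·E[r] = -1.030660, running G = -4.649230
t=4: π = [0.3698, 0.2983, 0.3319], E[r] = -1.4078, γ^t·E[r] = -0.923638, running G = -5.572868
t=5: π = [0.3702, 0.2996, 0.3303], E[r] = -1.4101, γ^t·E[r] = -0.832640, running G = -6.405508
t=6: π = [0.3700, 0.2991, 0.3309], E[r] = -1.4092, γ^t·E[r] = -0.748911, running G = -7.154419
t=7: π = [0.3701, 0.2993, 0.3306], E[r] = -1.4095, γ^t·E[r] = -0.674179, running G = -7.828598

G = -7.8286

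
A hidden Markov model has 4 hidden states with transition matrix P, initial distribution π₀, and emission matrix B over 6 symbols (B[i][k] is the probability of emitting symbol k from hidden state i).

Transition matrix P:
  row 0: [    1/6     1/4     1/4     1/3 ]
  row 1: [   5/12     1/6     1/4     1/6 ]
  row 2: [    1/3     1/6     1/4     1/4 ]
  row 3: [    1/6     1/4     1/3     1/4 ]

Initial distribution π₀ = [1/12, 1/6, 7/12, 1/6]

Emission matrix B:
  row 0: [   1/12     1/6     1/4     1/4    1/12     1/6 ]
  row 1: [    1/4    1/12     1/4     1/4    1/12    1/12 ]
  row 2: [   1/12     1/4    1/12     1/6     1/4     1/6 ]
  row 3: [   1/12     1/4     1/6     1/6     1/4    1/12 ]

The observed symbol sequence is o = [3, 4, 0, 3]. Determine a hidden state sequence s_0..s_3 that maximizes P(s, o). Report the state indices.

path = [2, 3, 1, 0]

t=0: δ = [2.083e-02, 4.167e-02, 9.722e-02, 2.778e-02]  (obs o_0=3)
t=1: δ = [2.701e-03, 1.350e-03, 6.076e-03, 6.076e-03]  ψ = [2, 2, 2, 2]  (obs o_1=4)
t=2: δ = [1.688e-04, 3.798e-04, 1.688e-04, 1.266e-04]  ψ = [2, 3, 3, 2]  (obs o_2=0)
t=3: δ = [3.956e-05, 1.582e-05, 1.582e-05, 1.055e-05]  ψ = [1, 1, 1, 1]  (obs o_3=3)
backtrack: best end state = 0; path = [2, 3, 1, 0]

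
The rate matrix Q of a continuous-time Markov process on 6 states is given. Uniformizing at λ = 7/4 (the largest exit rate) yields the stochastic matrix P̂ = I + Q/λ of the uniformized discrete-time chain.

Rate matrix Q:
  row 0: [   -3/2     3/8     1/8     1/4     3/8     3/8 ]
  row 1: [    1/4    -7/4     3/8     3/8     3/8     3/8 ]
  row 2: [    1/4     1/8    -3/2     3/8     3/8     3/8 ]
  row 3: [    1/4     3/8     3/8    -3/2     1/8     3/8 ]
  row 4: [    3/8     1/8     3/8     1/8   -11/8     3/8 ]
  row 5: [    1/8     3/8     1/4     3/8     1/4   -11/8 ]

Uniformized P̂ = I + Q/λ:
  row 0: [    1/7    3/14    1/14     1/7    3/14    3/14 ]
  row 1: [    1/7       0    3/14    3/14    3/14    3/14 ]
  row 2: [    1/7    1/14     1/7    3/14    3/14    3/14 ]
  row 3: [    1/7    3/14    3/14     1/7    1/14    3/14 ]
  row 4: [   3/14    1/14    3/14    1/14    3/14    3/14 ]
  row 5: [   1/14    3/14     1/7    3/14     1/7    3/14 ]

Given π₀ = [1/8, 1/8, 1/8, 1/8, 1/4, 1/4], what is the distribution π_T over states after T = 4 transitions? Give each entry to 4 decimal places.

π = [0.1401, 0.1362, 0.1670, 0.1673, 0.1751, 0.2143]

t=0: π = [0.1250, 0.1250, 0.1250, 0.1250, 0.2500, 0.2500]
t=1: π = [0.1429, 0.1339, 0.1696, 0.1607, 0.1786, 0.2143]
t=2: π = [0.1403, 0.1358, 0.1665, 0.1671, 0.1760, 0.2143]
t=3: π = [0.1401, 0.1363, 0.1670, 0.1672, 0.1751, 0.2143]
t=4: π = [0.1401, 0.1362, 0.1670, 0.1673, 0.1751, 0.2143]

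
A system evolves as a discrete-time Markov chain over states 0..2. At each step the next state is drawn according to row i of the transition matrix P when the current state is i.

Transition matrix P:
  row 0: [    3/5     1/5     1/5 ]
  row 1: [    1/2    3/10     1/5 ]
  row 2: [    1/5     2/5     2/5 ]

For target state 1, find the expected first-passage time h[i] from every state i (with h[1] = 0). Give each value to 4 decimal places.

h = [4.0000, 0.0000, 3.0000]

First-step conditioning: h[1] = 0; for i ≠ 1, h[i] = 1 + Σ_k P[i][k]·h[k].
  h[0] = 1 + 3/5·h[0] + 1/5·h[2]
  h[2] = 1 + 1/5·h[0] + 2/5·h[2]
Solving the 2×2 linear system over states ≠ 1 gives exactly h = [4, 0, 3] (h[1] = 0 is the target).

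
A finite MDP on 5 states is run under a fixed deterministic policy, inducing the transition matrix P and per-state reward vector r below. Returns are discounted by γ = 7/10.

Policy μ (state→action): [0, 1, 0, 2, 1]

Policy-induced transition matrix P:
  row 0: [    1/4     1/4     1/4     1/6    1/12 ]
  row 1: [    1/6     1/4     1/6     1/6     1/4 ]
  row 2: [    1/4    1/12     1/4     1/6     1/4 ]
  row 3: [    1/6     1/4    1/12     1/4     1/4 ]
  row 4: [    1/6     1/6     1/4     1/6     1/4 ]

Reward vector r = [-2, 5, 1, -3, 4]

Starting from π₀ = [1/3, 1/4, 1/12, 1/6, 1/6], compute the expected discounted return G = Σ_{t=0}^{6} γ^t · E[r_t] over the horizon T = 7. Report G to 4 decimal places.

G = 3.1541

t=0: π = [0.3333, 0.2500, 0.0833, 0.1667, 0.1667], E[r] = 0.8333, γ^t·E[r] = 0.833333, running G = 0.833333
t=1: π = [0.2014, 0.2222, 0.2014, 0.1806, 0.1944], E[r] = 1.1458, γ^t·E[r] = 0.802083, running G = 1.635417
t=2: π = [0.2002, 0.2002, 0.2014, 0.1817, 0.2164], E[r] = 1.1227, γ^t·E[r] = 0.550116, running G = 2.185532
t=3: π = [0.2001, 0.1984, 0.2030, 0.1818, 0.2166], E[r] = 1.1158, γ^t·E[r] = 0.382732, running G = 2.568265
t=4: π = [0.2003, 0.1981, 0.2032, 0.1818, 0.2166], E[r] = 1.1143, γ^t·E[r] = 0.267546, running G = 2.835810
t=5: π = [0.2003, 0.1981, 0.2032, 0.1818, 0.2166], E[r] = 1.1141, γ^t·E[r] = 0.187243, running G = 3.023054
t=6: π = [0.2003, 0.1981, 0.2032, 0.1818, 0.2166], E[r] = 1.1140, γ^t·E[r] = 0.131067, running G = 3.154121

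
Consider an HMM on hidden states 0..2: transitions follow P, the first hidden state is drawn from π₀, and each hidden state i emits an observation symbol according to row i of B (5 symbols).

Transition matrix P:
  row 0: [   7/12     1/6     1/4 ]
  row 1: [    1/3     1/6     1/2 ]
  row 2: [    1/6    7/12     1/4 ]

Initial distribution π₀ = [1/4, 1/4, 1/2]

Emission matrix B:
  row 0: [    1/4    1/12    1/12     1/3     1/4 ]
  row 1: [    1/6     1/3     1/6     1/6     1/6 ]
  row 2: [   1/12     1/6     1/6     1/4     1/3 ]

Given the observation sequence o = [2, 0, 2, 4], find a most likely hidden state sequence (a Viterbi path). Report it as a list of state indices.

t=0: δ = [2.083e-02, 4.167e-02, 8.333e-02]  (obs o_0=2)
t=1: δ = [3.472e-03, 8.102e-03, 1.736e-03]  ψ = [1, 2, 1]  (obs o_1=0)
t=2: δ = [2.251e-04, 2.251e-04, 6.752e-04]  ψ = [1, 1, 1]  (obs o_2=2)
t=3: δ = [3.282e-05, 6.564e-05, 5.626e-05]  ψ = [0, 2, 2]  (obs o_3=4)
backtrack: best end state = 1; path = [2, 1, 2, 1]

path = [2, 1, 2, 1]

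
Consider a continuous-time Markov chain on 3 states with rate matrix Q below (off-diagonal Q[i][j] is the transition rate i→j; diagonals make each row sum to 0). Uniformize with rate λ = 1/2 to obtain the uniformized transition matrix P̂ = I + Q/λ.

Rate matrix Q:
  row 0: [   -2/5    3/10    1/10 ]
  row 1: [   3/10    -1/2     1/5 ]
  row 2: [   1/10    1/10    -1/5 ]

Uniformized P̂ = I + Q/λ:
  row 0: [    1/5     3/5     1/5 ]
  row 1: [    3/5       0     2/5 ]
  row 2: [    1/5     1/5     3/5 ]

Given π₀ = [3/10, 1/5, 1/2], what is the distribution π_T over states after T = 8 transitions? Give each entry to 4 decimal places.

π = [0.3078, 0.2690, 0.4231]

t=0: π = [0.3000, 0.2000, 0.5000]
t=1: π = [0.2800, 0.2800, 0.4400]
t=2: π = [0.3120, 0.2560, 0.4320]
t=3: π = [0.3024, 0.2736, 0.4240]
t=4: π = [0.3094, 0.2662, 0.4243]
t=5: π = [0.3065, 0.2705, 0.4230]
t=6: π = [0.3082, 0.2685, 0.4233]
t=7: π = [0.3074, 0.2696, 0.4230]
t=8: π = [0.3078, 0.2690, 0.4231]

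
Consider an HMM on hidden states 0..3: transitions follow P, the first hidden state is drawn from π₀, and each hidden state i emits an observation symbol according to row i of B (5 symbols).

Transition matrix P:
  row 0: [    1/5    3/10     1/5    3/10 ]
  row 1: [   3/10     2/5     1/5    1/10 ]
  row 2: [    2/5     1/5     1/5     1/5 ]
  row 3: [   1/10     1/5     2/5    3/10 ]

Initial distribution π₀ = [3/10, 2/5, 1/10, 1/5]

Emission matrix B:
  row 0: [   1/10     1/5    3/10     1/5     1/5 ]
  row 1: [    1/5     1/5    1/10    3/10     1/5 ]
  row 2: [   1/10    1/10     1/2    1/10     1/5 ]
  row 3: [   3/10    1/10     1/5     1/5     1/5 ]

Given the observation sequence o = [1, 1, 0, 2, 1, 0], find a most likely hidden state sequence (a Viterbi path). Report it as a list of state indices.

t=0: δ = [6.000e-02, 8.000e-02, 1.000e-02, 2.000e-02]  (obs o_0=1)
t=1: δ = [4.800e-03, 6.400e-03, 1.600e-03, 1.800e-03]  ψ = [1, 1, 1, 0]  (obs o_1=1)
t=2: δ = [1.920e-04, 5.120e-04, 1.280e-04, 4.320e-04]  ψ = [1, 1, 1, 0]  (obs o_2=0)
t=3: δ = [4.608e-05, 2.048e-05, 8.640e-05, 2.592e-05]  ψ = [1, 1, 3, 3]  (obs o_3=2)
t=4: δ = [6.912e-06, 3.456e-06, 1.728e-06, 1.728e-06]  ψ = [2, 2, 2, 2]  (obs o_4=1)
t=5: δ = [1.382e-07, 4.147e-07, 1.382e-07, 6.221e-07]  ψ = [0, 0, 0, 0]  (obs o_5=0)
backtrack: best end state = 3; path = [1, 0, 3, 2, 0, 3]

path = [1, 0, 3, 2, 0, 3]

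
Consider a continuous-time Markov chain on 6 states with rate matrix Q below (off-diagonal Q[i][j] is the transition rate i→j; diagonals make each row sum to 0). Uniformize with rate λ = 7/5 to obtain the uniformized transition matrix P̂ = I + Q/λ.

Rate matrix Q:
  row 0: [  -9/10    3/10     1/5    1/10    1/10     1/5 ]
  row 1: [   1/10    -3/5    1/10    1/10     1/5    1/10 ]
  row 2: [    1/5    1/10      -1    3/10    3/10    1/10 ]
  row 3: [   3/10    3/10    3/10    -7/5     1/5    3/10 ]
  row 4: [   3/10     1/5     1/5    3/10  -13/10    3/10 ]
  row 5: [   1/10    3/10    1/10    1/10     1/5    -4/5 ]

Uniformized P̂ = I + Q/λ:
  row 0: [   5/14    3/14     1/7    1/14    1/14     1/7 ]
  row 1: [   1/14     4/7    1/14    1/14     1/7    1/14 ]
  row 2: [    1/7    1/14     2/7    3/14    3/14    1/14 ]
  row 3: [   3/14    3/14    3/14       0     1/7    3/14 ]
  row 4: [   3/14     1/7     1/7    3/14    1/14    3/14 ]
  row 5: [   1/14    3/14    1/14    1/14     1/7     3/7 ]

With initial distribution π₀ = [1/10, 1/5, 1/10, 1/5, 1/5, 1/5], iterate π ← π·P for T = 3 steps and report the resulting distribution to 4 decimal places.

t=0: π = [0.1000, 0.2000, 0.1000, 0.2000, 0.2000, 0.2000]
t=1: π = [0.1643, 0.2571, 0.1429, 0.1000, 0.1286, 0.2071]
t=2: π = [0.1612, 0.2765, 0.1372, 0.1031, 0.1321, 0.1898]
t=3: π = [0.1609, 0.2840, 0.1365, 0.1026, 0.1317, 0.1843]

π = [0.1609, 0.2840, 0.1365, 0.1026, 0.1317, 0.1843]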